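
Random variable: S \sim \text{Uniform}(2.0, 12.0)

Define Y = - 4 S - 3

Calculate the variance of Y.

For Y = aS + b: Var(Y) = a² * Var(S)
Var(S) = (12 - 2)^2/12 = 8.3333333
Var(Y) = (-4)² * 8.3333333 = 16 * 8.3333333 = 133.33333

133.33333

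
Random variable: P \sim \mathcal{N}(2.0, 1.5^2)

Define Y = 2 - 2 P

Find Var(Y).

For Y = aP + b: Var(Y) = a² * Var(P)
Var(P) = 1.5^2 = 2.25
Var(Y) = (-2)² * 2.25 = 4 * 2.25 = 9

9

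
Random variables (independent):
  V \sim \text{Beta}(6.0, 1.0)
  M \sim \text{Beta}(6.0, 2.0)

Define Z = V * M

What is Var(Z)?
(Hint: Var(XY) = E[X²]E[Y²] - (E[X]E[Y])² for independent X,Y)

Var(XY) = E[X²]E[Y²] - (E[X]E[Y])²
E[V] = 0.85714286, Var(V) = 0.015306122
E[M] = 0.75, Var(M) = 0.020833333
E[V²] = 0.015306122 + 0.85714286² = 0.75
E[M²] = 0.020833333 + 0.75² = 0.58333333
Var(Z) = 0.75*0.58333333 - (0.85714286*0.75)²
= 0.4375 - 0.41326531 = 0.024234694

0.024234694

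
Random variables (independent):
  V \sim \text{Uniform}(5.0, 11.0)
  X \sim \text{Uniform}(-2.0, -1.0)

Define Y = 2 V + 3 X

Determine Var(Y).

For independent RVs: Var(aX + bY) = a²Var(X) + b²Var(Y)
Var(V) = 3
Var(X) = 0.083333333
Var(Y) = 2²*3 + 3²*0.083333333
= 4*3 + 9*0.083333333 = 12.75

12.75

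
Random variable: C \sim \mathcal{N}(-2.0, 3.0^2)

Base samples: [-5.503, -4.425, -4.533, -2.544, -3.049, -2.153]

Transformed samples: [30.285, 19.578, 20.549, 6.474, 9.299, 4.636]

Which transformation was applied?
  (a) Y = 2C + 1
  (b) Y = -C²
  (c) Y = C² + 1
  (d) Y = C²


Checking option (d) Y = C²:
  C = -5.503 -> Y = 30.285 ✓
  C = -4.425 -> Y = 19.578 ✓
  C = -4.533 -> Y = 20.549 ✓
All samples match this transformation.

(d) C²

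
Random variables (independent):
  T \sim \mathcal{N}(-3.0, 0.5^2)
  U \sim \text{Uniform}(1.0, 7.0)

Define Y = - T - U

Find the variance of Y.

For independent RVs: Var(aX + bY) = a²Var(X) + b²Var(Y)
Var(T) = 0.25
Var(U) = 3
Var(Y) = (-1)²*0.25 + (-1)²*3
= 1*0.25 + 1*3 = 3.25

3.25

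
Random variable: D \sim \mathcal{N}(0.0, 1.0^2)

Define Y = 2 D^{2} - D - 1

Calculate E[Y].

E[Y] = 2*E[D²] - 1*E[D] - 1
E[D] = 0
E[D²] = Var(D) + (E[D])² = 1 + 0 = 1
E[Y] = 2*1 - 1*0 - 1 = 1

1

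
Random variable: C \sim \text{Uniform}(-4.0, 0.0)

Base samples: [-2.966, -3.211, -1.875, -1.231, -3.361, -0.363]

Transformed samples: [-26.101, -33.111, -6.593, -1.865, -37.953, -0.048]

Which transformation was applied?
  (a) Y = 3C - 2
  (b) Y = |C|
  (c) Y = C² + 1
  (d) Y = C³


Checking option (d) Y = C³:
  C = -2.966 -> Y = -26.101 ✓
  C = -3.211 -> Y = -33.111 ✓
  C = -1.875 -> Y = -6.593 ✓
All samples match this transformation.

(d) C³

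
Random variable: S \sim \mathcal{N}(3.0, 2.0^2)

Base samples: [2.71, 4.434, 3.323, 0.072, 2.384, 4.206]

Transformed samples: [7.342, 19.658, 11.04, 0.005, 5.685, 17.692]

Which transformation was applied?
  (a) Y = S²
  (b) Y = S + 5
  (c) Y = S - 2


Checking option (a) Y = S²:
  S = 2.71 -> Y = 7.342 ✓
  S = 4.434 -> Y = 19.658 ✓
  S = 3.323 -> Y = 11.04 ✓
All samples match this transformation.

(a) S²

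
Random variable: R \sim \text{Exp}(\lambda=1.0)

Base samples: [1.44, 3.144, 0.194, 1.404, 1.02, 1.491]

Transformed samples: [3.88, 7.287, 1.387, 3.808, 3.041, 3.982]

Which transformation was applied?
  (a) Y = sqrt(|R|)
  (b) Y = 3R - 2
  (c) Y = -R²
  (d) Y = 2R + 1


Checking option (d) Y = 2R + 1:
  R = 1.44 -> Y = 3.88 ✓
  R = 3.144 -> Y = 7.287 ✓
  R = 0.194 -> Y = 1.387 ✓
All samples match this transformation.

(d) 2R + 1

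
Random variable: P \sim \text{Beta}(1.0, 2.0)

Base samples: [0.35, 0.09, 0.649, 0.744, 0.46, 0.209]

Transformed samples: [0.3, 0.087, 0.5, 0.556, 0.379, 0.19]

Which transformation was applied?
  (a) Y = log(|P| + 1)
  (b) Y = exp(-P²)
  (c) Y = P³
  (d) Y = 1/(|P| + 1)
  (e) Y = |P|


Checking option (a) Y = log(|P| + 1):
  P = 0.35 -> Y = 0.3 ✓
  P = 0.09 -> Y = 0.087 ✓
  P = 0.649 -> Y = 0.5 ✓
All samples match this transformation.

(a) log(|P| + 1)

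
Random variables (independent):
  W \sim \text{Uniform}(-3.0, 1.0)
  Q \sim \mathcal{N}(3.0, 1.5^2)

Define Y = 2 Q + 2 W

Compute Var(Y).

For independent RVs: Var(aX + bY) = a²Var(X) + b²Var(Y)
Var(W) = 1.3333333
Var(Q) = 2.25
Var(Y) = 2²*1.3333333 + 2²*2.25
= 4*1.3333333 + 4*2.25 = 14.333333

14.333333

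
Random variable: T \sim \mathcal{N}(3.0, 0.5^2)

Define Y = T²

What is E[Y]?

E[T²] = Var(T) + (E[T])² = 0.25 + 9 = 9.25

9.25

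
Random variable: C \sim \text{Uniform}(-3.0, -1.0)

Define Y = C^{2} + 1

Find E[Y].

E[Y] = 1*E[C²] + 1
E[C] = -2
E[C²] = Var(C) + (E[C])² = 0.33333333 + 4 = 4.3333333
E[Y] = 1*4.3333333 + 1 = 5.3333333

5.3333333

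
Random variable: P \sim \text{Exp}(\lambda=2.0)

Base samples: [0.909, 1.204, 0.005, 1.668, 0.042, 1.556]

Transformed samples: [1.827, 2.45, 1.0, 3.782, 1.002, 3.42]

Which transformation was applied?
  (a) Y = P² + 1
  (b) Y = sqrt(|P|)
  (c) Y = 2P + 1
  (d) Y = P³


Checking option (a) Y = P² + 1:
  P = 0.909 -> Y = 1.827 ✓
  P = 1.204 -> Y = 2.45 ✓
  P = 0.005 -> Y = 1.0 ✓
All samples match this transformation.

(a) P² + 1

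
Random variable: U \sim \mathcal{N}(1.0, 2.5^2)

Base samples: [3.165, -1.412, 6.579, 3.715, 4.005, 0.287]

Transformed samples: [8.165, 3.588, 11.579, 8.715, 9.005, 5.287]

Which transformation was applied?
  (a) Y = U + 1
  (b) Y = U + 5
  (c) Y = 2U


Checking option (b) Y = U + 5:
  U = 3.165 -> Y = 8.165 ✓
  U = -1.412 -> Y = 3.588 ✓
  U = 6.579 -> Y = 11.579 ✓
All samples match this transformation.

(b) U + 5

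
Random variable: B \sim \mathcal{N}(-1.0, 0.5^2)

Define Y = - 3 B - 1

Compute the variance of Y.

For Y = aB + b: Var(Y) = a² * Var(B)
Var(B) = 0.5^2 = 0.25
Var(Y) = (-3)² * 0.25 = 9 * 0.25 = 2.25

2.25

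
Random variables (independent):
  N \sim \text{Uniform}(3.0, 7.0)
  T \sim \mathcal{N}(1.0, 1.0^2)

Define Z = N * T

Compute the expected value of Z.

For independent RVs: E[XY] = E[X]*E[Y]
E[N] = 5
E[T] = 1
E[Z] = 5 * 1 = 5

5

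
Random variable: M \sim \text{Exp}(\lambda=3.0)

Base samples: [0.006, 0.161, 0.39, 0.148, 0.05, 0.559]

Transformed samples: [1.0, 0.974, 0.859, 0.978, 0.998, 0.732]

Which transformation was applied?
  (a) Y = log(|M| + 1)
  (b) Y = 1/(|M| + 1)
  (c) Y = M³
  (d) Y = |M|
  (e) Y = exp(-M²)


Checking option (e) Y = exp(-M²):
  M = 0.006 -> Y = 1.0 ✓
  M = 0.161 -> Y = 0.974 ✓
  M = 0.39 -> Y = 0.859 ✓
All samples match this transformation.

(e) exp(-M²)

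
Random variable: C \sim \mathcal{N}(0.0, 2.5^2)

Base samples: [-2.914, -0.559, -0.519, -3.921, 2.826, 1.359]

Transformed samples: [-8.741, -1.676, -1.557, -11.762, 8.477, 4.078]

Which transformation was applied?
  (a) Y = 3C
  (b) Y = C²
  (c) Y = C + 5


Checking option (a) Y = 3C:
  C = -2.914 -> Y = -8.741 ✓
  C = -0.559 -> Y = -1.676 ✓
  C = -0.519 -> Y = -1.557 ✓
All samples match this transformation.

(a) 3C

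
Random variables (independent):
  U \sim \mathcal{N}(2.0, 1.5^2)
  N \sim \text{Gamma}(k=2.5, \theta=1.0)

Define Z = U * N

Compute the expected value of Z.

For independent RVs: E[XY] = E[X]*E[Y]
E[U] = 2
E[N] = 2.5
E[Z] = 2 * 2.5 = 5

5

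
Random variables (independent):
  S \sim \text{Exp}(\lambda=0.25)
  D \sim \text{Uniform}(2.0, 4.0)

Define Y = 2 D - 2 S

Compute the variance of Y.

For independent RVs: Var(aX + bY) = a²Var(X) + b²Var(Y)
Var(S) = 16
Var(D) = 0.33333333
Var(Y) = (-2)²*16 + 2²*0.33333333
= 4*16 + 4*0.33333333 = 65.333333

65.333333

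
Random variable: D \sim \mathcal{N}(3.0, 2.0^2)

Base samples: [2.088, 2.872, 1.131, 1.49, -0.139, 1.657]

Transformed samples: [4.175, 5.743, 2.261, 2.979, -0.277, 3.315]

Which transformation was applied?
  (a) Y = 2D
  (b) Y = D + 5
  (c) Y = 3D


Checking option (a) Y = 2D:
  D = 2.088 -> Y = 4.175 ✓
  D = 2.872 -> Y = 5.743 ✓
  D = 1.131 -> Y = 2.261 ✓
All samples match this transformation.

(a) 2D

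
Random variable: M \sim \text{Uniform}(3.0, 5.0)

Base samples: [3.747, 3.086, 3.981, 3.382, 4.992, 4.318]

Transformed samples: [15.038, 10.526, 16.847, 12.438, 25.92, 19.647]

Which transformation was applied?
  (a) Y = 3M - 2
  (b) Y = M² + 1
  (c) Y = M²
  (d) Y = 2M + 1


Checking option (b) Y = M² + 1:
  M = 3.747 -> Y = 15.038 ✓
  M = 3.086 -> Y = 10.526 ✓
  M = 3.981 -> Y = 16.847 ✓
All samples match this transformation.

(b) M² + 1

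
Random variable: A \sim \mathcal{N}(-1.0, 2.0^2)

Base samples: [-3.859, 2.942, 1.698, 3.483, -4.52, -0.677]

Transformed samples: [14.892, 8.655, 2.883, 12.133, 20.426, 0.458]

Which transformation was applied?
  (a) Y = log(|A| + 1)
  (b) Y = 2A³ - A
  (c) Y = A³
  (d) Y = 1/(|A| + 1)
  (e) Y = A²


Checking option (e) Y = A²:
  A = -3.859 -> Y = 14.892 ✓
  A = 2.942 -> Y = 8.655 ✓
  A = 1.698 -> Y = 2.883 ✓
All samples match this transformation.

(e) A²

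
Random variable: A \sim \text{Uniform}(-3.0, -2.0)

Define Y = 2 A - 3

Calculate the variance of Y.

For Y = aA + b: Var(Y) = a² * Var(A)
Var(A) = (-2 + 3)^2/12 = 0.083333333
Var(Y) = 2² * 0.083333333 = 4 * 0.083333333 = 0.33333333

0.33333333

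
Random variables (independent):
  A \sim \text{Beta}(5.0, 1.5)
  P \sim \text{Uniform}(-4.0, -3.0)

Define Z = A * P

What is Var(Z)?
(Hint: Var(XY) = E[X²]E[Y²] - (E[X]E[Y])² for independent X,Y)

Var(XY) = E[X²]E[Y²] - (E[X]E[Y])²
E[A] = 0.76923077, Var(A) = 0.023668639
E[P] = -3.5, Var(P) = 0.083333333
E[A²] = 0.023668639 + 0.76923077² = 0.61538462
E[P²] = 0.083333333 + (-3.5)² = 12.333333
Var(Z) = 0.61538462*12.333333 - (0.76923077*(-3.5))²
= 7.5897436 - 7.2485207 = 0.34122288

0.34122288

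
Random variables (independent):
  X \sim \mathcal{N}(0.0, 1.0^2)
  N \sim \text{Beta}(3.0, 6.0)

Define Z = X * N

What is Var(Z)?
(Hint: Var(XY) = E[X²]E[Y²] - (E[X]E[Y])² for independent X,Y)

Var(XY) = E[X²]E[Y²] - (E[X]E[Y])²
E[X] = 0, Var(X) = 1
E[N] = 0.33333333, Var(N) = 0.022222222
E[X²] = 1 + 0² = 1
E[N²] = 0.022222222 + 0.33333333² = 0.13333333
Var(Z) = 1*0.13333333 - (0*0.33333333)²
= 0.13333333 - 0 = 0.13333333

0.13333333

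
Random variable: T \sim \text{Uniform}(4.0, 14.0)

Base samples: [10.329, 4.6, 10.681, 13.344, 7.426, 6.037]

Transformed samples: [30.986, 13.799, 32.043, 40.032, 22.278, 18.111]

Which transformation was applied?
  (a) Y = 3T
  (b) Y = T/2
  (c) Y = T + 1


Checking option (a) Y = 3T:
  T = 10.329 -> Y = 30.986 ✓
  T = 4.6 -> Y = 13.799 ✓
  T = 10.681 -> Y = 32.043 ✓
All samples match this transformation.

(a) 3T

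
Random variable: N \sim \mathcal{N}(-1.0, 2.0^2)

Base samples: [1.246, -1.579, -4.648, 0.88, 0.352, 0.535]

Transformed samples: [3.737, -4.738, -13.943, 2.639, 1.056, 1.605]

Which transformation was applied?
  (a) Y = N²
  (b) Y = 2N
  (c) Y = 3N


Checking option (c) Y = 3N:
  N = 1.246 -> Y = 3.737 ✓
  N = -1.579 -> Y = -4.738 ✓
  N = -4.648 -> Y = -13.943 ✓
All samples match this transformation.

(c) 3N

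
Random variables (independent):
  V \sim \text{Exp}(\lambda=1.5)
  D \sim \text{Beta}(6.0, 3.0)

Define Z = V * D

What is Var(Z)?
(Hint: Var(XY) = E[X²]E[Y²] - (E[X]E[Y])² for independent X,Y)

Var(XY) = E[X²]E[Y²] - (E[X]E[Y])²
E[V] = 0.66666667, Var(V) = 0.44444444
E[D] = 0.66666667, Var(D) = 0.022222222
E[V²] = 0.44444444 + 0.66666667² = 0.88888889
E[D²] = 0.022222222 + 0.66666667² = 0.46666667
Var(Z) = 0.88888889*0.46666667 - (0.66666667*0.66666667)²
= 0.41481481 - 0.19753086 = 0.21728395

0.21728395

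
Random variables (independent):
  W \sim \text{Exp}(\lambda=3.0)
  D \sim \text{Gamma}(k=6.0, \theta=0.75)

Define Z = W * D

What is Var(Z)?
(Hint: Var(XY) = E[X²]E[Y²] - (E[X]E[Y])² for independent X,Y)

Var(XY) = E[X²]E[Y²] - (E[X]E[Y])²
E[W] = 0.33333333, Var(W) = 0.11111111
E[D] = 4.5, Var(D) = 3.375
E[W²] = 0.11111111 + 0.33333333² = 0.22222222
E[D²] = 3.375 + 4.5² = 23.625
Var(Z) = 0.22222222*23.625 - (0.33333333*4.5)²
= 5.25 - 2.25 = 3

3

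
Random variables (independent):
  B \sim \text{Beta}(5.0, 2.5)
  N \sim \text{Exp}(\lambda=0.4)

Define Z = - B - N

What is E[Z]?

E[Z] = -1*E[B] - 1*E[N]
E[B] = 0.66666667
E[N] = 2.5
E[Z] = -1*0.66666667 - 1*2.5 = -3.1666667

-3.1666667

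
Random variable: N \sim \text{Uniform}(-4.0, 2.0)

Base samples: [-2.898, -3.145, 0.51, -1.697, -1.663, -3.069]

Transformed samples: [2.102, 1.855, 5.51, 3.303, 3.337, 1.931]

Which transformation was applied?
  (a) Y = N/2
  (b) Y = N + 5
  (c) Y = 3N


Checking option (b) Y = N + 5:
  N = -2.898 -> Y = 2.102 ✓
  N = -3.145 -> Y = 1.855 ✓
  N = 0.51 -> Y = 5.51 ✓
All samples match this transformation.

(b) N + 5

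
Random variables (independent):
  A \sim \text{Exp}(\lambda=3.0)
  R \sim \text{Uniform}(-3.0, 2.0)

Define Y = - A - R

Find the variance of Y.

For independent RVs: Var(aX + bY) = a²Var(X) + b²Var(Y)
Var(A) = 0.11111111
Var(R) = 2.0833333
Var(Y) = (-1)²*0.11111111 + (-1)²*2.0833333
= 1*0.11111111 + 1*2.0833333 = 2.1944444

2.1944444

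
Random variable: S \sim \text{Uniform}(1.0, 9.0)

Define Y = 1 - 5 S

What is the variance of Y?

For Y = aS + b: Var(Y) = a² * Var(S)
Var(S) = (9 - 1)^2/12 = 5.3333333
Var(Y) = (-5)² * 5.3333333 = 25 * 5.3333333 = 133.33333

133.33333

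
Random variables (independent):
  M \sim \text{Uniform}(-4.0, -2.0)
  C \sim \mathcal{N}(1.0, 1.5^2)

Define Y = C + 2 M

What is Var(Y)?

For independent RVs: Var(aX + bY) = a²Var(X) + b²Var(Y)
Var(M) = 0.33333333
Var(C) = 2.25
Var(Y) = 2²*0.33333333 + 1²*2.25
= 4*0.33333333 + 1*2.25 = 3.5833333

3.5833333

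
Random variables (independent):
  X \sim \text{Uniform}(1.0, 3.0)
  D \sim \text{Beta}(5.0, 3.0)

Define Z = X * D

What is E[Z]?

For independent RVs: E[XY] = E[X]*E[Y]
E[X] = 2
E[D] = 0.625
E[Z] = 2 * 0.625 = 1.25

1.25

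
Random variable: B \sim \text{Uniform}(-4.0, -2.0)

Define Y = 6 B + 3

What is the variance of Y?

For Y = aB + b: Var(Y) = a² * Var(B)
Var(B) = (-2 + 4)^2/12 = 0.33333333
Var(Y) = 6² * 0.33333333 = 36 * 0.33333333 = 12

12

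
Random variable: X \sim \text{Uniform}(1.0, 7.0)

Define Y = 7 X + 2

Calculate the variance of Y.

For Y = aX + b: Var(Y) = a² * Var(X)
Var(X) = (7 - 1)^2/12 = 3
Var(Y) = 7² * 3 = 49 * 3 = 147

147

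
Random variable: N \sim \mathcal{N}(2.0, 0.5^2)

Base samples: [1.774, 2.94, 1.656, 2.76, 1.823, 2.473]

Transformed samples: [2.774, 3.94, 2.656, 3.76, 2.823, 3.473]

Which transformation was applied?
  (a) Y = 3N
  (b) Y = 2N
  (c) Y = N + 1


Checking option (c) Y = N + 1:
  N = 1.774 -> Y = 2.774 ✓
  N = 2.94 -> Y = 3.94 ✓
  N = 1.656 -> Y = 2.656 ✓
All samples match this transformation.

(c) N + 1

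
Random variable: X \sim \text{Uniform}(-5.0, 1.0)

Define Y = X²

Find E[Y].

E[X²] = Var(X) + (E[X])² = 3 + 4 = 7

7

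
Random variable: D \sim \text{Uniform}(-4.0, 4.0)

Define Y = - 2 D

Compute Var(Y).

For Y = aD + b: Var(Y) = a² * Var(D)
Var(D) = (4 + 4)^2/12 = 5.3333333
Var(Y) = (-2)² * 5.3333333 = 4 * 5.3333333 = 21.333333

21.333333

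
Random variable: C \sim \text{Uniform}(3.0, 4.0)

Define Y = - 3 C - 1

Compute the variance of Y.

For Y = aC + b: Var(Y) = a² * Var(C)
Var(C) = (4 - 3)^2/12 = 0.083333333
Var(Y) = (-3)² * 0.083333333 = 9 * 0.083333333 = 0.75

0.75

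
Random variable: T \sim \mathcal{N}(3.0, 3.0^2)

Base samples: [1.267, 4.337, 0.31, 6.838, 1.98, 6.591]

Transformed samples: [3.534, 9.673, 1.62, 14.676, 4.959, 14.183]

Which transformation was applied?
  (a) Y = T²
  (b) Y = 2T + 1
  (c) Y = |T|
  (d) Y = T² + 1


Checking option (b) Y = 2T + 1:
  T = 1.267 -> Y = 3.534 ✓
  T = 4.337 -> Y = 9.673 ✓
  T = 0.31 -> Y = 1.62 ✓
All samples match this transformation.

(b) 2T + 1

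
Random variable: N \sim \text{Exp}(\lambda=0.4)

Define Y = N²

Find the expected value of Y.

Using E[X²] = Var(X) + (E[X])²:
E[N] = 2.5
Var(N) = 1/0.4^2 = 6.25
E[N²] = 6.25 + 2.5² = 6.25 + 6.25 = 12.5

12.5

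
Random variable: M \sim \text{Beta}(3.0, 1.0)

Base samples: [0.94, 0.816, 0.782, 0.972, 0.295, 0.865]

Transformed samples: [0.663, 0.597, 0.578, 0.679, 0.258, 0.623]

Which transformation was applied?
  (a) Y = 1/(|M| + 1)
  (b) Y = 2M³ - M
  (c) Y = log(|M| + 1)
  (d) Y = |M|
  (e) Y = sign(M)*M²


Checking option (c) Y = log(|M| + 1):
  M = 0.94 -> Y = 0.663 ✓
  M = 0.816 -> Y = 0.597 ✓
  M = 0.782 -> Y = 0.578 ✓
All samples match this transformation.

(c) log(|M| + 1)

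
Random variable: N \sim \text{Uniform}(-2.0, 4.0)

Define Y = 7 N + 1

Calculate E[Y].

For Y = 7N + 1:
E[Y] = 7 * E[N] + 1
E[N] = (-2 + 4)/2 = 1
E[Y] = 7 * 1 + 1 = 8

8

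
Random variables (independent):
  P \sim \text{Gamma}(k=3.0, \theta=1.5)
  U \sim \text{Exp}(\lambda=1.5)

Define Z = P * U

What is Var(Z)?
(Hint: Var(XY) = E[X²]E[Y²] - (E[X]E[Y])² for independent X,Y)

Var(XY) = E[X²]E[Y²] - (E[X]E[Y])²
E[P] = 4.5, Var(P) = 6.75
E[U] = 0.66666667, Var(U) = 0.44444444
E[P²] = 6.75 + 4.5² = 27
E[U²] = 0.44444444 + 0.66666667² = 0.88888889
Var(Z) = 27*0.88888889 - (4.5*0.66666667)²
= 24 - 9 = 15

15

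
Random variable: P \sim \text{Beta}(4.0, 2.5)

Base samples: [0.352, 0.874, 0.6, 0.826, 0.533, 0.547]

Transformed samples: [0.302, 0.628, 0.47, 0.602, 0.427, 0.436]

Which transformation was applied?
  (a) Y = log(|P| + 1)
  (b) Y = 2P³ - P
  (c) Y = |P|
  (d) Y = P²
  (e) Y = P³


Checking option (a) Y = log(|P| + 1):
  P = 0.352 -> Y = 0.302 ✓
  P = 0.874 -> Y = 0.628 ✓
  P = 0.6 -> Y = 0.47 ✓
All samples match this transformation.

(a) log(|P| + 1)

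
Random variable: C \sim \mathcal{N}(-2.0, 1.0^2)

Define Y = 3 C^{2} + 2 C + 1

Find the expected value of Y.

E[Y] = 3*E[C²] + 2*E[C] + 1
E[C] = -2
E[C²] = Var(C) + (E[C])² = 1 + 4 = 5
E[Y] = 3*5 + 2*(-2) + 1 = 12

12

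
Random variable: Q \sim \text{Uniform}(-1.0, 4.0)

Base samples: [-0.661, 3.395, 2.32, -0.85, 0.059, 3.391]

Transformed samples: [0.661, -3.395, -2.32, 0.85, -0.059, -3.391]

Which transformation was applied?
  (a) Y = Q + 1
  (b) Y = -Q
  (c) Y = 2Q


Checking option (b) Y = -Q:
  Q = -0.661 -> Y = 0.661 ✓
  Q = 3.395 -> Y = -3.395 ✓
  Q = 2.32 -> Y = -2.32 ✓
All samples match this transformation.

(b) -Q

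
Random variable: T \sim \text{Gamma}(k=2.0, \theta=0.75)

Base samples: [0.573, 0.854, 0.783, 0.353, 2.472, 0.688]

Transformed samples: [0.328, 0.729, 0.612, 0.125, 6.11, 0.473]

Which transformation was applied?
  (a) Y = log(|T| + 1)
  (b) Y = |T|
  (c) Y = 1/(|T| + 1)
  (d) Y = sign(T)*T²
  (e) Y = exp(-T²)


Checking option (d) Y = sign(T)*T²:
  T = 0.573 -> Y = 0.328 ✓
  T = 0.854 -> Y = 0.729 ✓
  T = 0.783 -> Y = 0.612 ✓
All samples match this transformation.

(d) sign(T)*T²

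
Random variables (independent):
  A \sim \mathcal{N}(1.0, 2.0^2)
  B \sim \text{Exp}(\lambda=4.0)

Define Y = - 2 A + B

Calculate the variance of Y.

For independent RVs: Var(aX + bY) = a²Var(X) + b²Var(Y)
Var(A) = 4
Var(B) = 0.0625
Var(Y) = (-2)²*4 + 1²*0.0625
= 4*4 + 1*0.0625 = 16.0625

16.0625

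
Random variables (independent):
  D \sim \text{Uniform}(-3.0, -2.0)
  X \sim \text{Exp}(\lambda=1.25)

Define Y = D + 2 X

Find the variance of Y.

For independent RVs: Var(aX + bY) = a²Var(X) + b²Var(Y)
Var(D) = 0.083333333
Var(X) = 0.64
Var(Y) = 1²*0.083333333 + 2²*0.64
= 1*0.083333333 + 4*0.64 = 2.6433333

2.6433333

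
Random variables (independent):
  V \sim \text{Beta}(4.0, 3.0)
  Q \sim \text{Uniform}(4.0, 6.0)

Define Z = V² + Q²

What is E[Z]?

E[Z] = E[V²] + E[Q²]
E[V²] = Var(V) + E[V]² = 0.030612245 + 0.32653061 = 0.35714286
E[Q²] = Var(Q) + E[Q]² = 0.33333333 + 25 = 25.333333
E[Z] = 0.35714286 + 25.333333 = 25.690476

25.690476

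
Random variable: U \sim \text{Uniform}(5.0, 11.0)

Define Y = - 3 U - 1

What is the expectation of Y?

For Y = -3U - 1:
E[Y] = -3 * E[U] - 1
E[U] = (5 + 11)/2 = 8
E[Y] = -3 * 8 - 1 = -25

-25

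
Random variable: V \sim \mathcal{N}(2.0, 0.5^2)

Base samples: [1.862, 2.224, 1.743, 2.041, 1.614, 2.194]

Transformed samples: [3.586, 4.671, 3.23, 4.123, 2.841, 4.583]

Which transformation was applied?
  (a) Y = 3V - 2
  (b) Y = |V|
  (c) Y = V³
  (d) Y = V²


Checking option (a) Y = 3V - 2:
  V = 1.862 -> Y = 3.586 ✓
  V = 2.224 -> Y = 4.671 ✓
  V = 1.743 -> Y = 3.23 ✓
All samples match this transformation.

(a) 3V - 2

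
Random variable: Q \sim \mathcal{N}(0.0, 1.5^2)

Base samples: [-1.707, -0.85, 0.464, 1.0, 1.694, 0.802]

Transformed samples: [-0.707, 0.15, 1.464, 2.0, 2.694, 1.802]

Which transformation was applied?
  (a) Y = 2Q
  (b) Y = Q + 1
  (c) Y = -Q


Checking option (b) Y = Q + 1:
  Q = -1.707 -> Y = -0.707 ✓
  Q = -0.85 -> Y = 0.15 ✓
  Q = 0.464 -> Y = 1.464 ✓
All samples match this transformation.

(b) Q + 1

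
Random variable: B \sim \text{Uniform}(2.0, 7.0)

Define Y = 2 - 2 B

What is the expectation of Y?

For Y = -2B + 2:
E[Y] = -2 * E[B] + 2
E[B] = (2 + 7)/2 = 4.5
E[Y] = -2 * 4.5 + 2 = -7

-7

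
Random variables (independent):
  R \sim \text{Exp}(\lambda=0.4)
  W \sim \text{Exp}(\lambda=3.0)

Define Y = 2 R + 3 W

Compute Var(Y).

For independent RVs: Var(aX + bY) = a²Var(X) + b²Var(Y)
Var(R) = 6.25
Var(W) = 0.11111111
Var(Y) = 2²*6.25 + 3²*0.11111111
= 4*6.25 + 9*0.11111111 = 26

26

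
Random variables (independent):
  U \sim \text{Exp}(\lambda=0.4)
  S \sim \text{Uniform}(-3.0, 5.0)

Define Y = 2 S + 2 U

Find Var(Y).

For independent RVs: Var(aX + bY) = a²Var(X) + b²Var(Y)
Var(U) = 6.25
Var(S) = 5.3333333
Var(Y) = 2²*6.25 + 2²*5.3333333
= 4*6.25 + 4*5.3333333 = 46.333333

46.333333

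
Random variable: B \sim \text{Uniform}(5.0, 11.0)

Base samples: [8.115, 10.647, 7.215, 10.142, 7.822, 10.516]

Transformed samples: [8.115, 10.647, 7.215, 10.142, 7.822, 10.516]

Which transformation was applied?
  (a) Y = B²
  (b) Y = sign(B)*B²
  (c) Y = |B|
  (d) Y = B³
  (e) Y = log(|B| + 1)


Checking option (c) Y = |B|:
  B = 8.115 -> Y = 8.115 ✓
  B = 10.647 -> Y = 10.647 ✓
  B = 7.215 -> Y = 7.215 ✓
All samples match this transformation.

(c) |B|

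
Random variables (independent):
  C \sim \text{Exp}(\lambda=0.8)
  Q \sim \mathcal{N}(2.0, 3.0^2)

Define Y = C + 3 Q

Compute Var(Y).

For independent RVs: Var(aX + bY) = a²Var(X) + b²Var(Y)
Var(C) = 1.5625
Var(Q) = 9
Var(Y) = 1²*1.5625 + 3²*9
= 1*1.5625 + 9*9 = 82.5625

82.5625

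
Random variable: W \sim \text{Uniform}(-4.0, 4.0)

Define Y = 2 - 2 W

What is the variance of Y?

For Y = aW + b: Var(Y) = a² * Var(W)
Var(W) = (4 + 4)^2/12 = 5.3333333
Var(Y) = (-2)² * 5.3333333 = 4 * 5.3333333 = 21.333333

21.333333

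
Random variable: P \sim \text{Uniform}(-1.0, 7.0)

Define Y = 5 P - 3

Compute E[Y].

For Y = 5P - 3:
E[Y] = 5 * E[P] - 3
E[P] = (-1 + 7)/2 = 3
E[Y] = 5 * 3 - 3 = 12

12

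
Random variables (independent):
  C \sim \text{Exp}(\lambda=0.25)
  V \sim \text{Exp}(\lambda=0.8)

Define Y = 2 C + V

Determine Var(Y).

For independent RVs: Var(aX + bY) = a²Var(X) + b²Var(Y)
Var(C) = 16
Var(V) = 1.5625
Var(Y) = 2²*16 + 1²*1.5625
= 4*16 + 1*1.5625 = 65.5625

65.5625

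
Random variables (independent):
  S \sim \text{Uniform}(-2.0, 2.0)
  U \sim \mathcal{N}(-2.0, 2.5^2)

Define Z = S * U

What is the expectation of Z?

For independent RVs: E[XY] = E[X]*E[Y]
E[S] = 0
E[U] = -2
E[Z] = 0 * (-2) = 0

0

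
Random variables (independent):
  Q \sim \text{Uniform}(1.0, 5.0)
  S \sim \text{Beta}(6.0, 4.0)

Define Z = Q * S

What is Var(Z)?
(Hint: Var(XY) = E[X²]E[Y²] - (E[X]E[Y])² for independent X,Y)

Var(XY) = E[X²]E[Y²] - (E[X]E[Y])²
E[Q] = 3, Var(Q) = 1.3333333
E[S] = 0.6, Var(S) = 0.021818182
E[Q²] = 1.3333333 + 3² = 10.333333
E[S²] = 0.021818182 + 0.6² = 0.38181818
Var(Z) = 10.333333*0.38181818 - (3*0.6)²
= 3.9454545 - 3.24 = 0.70545455

0.70545455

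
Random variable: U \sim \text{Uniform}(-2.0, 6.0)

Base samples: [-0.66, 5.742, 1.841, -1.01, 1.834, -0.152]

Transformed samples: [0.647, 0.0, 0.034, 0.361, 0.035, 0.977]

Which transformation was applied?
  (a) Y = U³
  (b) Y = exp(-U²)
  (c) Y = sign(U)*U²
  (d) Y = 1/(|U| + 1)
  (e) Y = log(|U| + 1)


Checking option (b) Y = exp(-U²):
  U = -0.66 -> Y = 0.647 ✓
  U = 5.742 -> Y = 0.0 ✓
  U = 1.841 -> Y = 0.034 ✓
All samples match this transformation.

(b) exp(-U²)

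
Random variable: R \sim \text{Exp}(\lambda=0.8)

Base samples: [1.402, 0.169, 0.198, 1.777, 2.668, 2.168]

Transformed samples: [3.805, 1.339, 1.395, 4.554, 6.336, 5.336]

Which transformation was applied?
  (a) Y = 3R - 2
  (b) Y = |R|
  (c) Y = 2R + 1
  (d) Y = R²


Checking option (c) Y = 2R + 1:
  R = 1.402 -> Y = 3.805 ✓
  R = 0.169 -> Y = 1.339 ✓
  R = 0.198 -> Y = 1.395 ✓
All samples match this transformation.

(c) 2R + 1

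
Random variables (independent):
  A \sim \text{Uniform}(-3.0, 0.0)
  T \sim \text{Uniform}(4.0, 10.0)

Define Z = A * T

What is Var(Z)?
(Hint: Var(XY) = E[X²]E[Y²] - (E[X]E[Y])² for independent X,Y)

Var(XY) = E[X²]E[Y²] - (E[X]E[Y])²
E[A] = -1.5, Var(A) = 0.75
E[T] = 7, Var(T) = 3
E[A²] = 0.75 + (-1.5)² = 3
E[T²] = 3 + 7² = 52
Var(Z) = 3*52 - (-1.5*7)²
= 156 - 110.25 = 45.75

45.75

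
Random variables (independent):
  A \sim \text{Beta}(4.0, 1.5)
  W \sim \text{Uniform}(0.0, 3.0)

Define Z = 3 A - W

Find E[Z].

E[Z] = 3*E[A] - 1*E[W]
E[A] = 0.72727273
E[W] = 1.5
E[Z] = 3*0.72727273 - 1*1.5 = 0.68181818

0.68181818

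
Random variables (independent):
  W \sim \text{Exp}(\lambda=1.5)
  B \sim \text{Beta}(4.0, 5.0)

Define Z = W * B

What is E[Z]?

For independent RVs: E[XY] = E[X]*E[Y]
E[W] = 0.66666667
E[B] = 0.44444444
E[Z] = 0.66666667 * 0.44444444 = 0.2962963

0.2962963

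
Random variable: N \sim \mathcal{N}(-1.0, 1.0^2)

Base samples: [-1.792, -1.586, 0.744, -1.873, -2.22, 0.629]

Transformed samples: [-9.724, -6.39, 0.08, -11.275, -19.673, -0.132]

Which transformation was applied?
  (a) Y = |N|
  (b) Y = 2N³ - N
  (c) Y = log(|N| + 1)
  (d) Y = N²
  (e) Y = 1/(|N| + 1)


Checking option (b) Y = 2N³ - N:
  N = -1.792 -> Y = -9.724 ✓
  N = -1.586 -> Y = -6.39 ✓
  N = 0.744 -> Y = 0.08 ✓
All samples match this transformation.

(b) 2N³ - N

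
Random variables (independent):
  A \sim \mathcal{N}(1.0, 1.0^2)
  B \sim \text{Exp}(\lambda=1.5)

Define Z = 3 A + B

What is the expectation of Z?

E[Z] = 3*E[A] + 1*E[B]
E[A] = 1
E[B] = 0.66666667
E[Z] = 3*1 + 1*0.66666667 = 3.6666667

3.6666667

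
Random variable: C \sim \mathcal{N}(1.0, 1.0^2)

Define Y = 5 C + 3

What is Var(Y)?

For Y = aC + b: Var(Y) = a² * Var(C)
Var(C) = 1.0^2 = 1
Var(Y) = 5² * 1 = 25 * 1 = 25

25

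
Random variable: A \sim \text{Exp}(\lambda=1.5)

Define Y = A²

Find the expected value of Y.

Using E[X²] = Var(X) + (E[X])²:
E[A] = 0.66666667
Var(A) = 1/1.5^2 = 0.44444444
E[A²] = 0.44444444 + 0.66666667² = 0.44444444 + 0.44444444 = 0.88888889

0.88888889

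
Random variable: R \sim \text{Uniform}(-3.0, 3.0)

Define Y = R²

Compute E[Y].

Using E[X²] = Var(X) + (E[X])²:
E[R] = 0
Var(R) = (3 + 3)^2/12 = 3
E[R²] = 3 + 0² = 3 + 0 = 3

3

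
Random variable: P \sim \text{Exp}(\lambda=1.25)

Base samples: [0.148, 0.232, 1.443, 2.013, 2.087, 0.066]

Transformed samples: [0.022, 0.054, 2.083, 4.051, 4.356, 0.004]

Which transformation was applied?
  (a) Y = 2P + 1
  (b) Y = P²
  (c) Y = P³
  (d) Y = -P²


Checking option (b) Y = P²:
  P = 0.148 -> Y = 0.022 ✓
  P = 0.232 -> Y = 0.054 ✓
  P = 1.443 -> Y = 2.083 ✓
All samples match this transformation.

(b) P²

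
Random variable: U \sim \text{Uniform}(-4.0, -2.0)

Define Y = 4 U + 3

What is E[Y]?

For Y = 4U + 3:
E[Y] = 4 * E[U] + 3
E[U] = (-4 - 2)/2 = -3
E[Y] = 4 * (-3) + 3 = -9

-9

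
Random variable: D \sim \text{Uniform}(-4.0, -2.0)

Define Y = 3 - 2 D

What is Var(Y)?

For Y = aD + b: Var(Y) = a² * Var(D)
Var(D) = (-2 + 4)^2/12 = 0.33333333
Var(Y) = (-2)² * 0.33333333 = 4 * 0.33333333 = 1.3333333

1.3333333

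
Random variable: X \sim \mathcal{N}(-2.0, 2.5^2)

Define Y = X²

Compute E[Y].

Using E[X²] = Var(X) + (E[X])²:
E[X] = -2
Var(X) = 2.5^2 = 6.25
E[X²] = 6.25 + (-2)² = 6.25 + 4 = 10.25

10.25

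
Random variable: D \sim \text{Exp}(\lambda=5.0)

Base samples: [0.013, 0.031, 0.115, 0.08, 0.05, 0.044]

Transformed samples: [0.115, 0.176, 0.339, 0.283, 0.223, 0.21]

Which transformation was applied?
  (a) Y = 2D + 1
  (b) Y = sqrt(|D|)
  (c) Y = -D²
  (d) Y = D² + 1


Checking option (b) Y = sqrt(|D|):
  D = 0.013 -> Y = 0.115 ✓
  D = 0.031 -> Y = 0.176 ✓
  D = 0.115 -> Y = 0.339 ✓
All samples match this transformation.

(b) sqrt(|D|)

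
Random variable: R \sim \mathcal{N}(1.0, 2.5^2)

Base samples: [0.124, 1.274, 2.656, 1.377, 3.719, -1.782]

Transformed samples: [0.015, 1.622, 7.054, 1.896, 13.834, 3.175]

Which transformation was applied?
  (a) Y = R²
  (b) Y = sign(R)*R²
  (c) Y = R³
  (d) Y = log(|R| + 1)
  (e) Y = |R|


Checking option (a) Y = R²:
  R = 0.124 -> Y = 0.015 ✓
  R = 1.274 -> Y = 1.622 ✓
  R = 2.656 -> Y = 7.054 ✓
All samples match this transformation.

(a) R²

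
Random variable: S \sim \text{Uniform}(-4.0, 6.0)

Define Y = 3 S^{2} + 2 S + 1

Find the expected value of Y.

E[Y] = 3*E[S²] + 2*E[S] + 1
E[S] = 1
E[S²] = Var(S) + (E[S])² = 8.3333333 + 1 = 9.3333333
E[Y] = 3*9.3333333 + 2*1 + 1 = 31

31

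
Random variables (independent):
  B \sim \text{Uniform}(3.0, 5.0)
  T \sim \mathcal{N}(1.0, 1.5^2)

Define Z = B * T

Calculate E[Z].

For independent RVs: E[XY] = E[X]*E[Y]
E[B] = 4
E[T] = 1
E[Z] = 4 * 1 = 4

4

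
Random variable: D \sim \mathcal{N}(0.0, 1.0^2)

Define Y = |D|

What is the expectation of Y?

For X ~ N(0, 1.0²), E[|X|] = sigma * sqrt(2/pi)
= 1.0 * sqrt(2/pi) = 0.79788456

0.79788456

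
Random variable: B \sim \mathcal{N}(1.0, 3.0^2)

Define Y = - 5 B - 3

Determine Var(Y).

For Y = aB + b: Var(Y) = a² * Var(B)
Var(B) = 3.0^2 = 9
Var(Y) = (-5)² * 9 = 25 * 9 = 225

225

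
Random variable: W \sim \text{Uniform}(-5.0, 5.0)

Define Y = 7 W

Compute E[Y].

For Y = 7W:
E[Y] = 7 * E[W]
E[W] = (-5 + 5)/2 = 0
E[Y] = 7 * 0 = 0

0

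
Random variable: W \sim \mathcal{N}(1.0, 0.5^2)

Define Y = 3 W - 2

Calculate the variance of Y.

For Y = aW + b: Var(Y) = a² * Var(W)
Var(W) = 0.5^2 = 0.25
Var(Y) = 3² * 0.25 = 9 * 0.25 = 2.25

2.25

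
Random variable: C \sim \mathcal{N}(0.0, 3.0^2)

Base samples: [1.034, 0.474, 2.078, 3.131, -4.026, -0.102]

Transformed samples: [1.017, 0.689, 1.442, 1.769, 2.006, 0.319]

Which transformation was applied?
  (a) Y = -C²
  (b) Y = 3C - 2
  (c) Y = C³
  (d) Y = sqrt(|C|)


Checking option (d) Y = sqrt(|C|):
  C = 1.034 -> Y = 1.017 ✓
  C = 0.474 -> Y = 0.689 ✓
  C = 2.078 -> Y = 1.442 ✓
All samples match this transformation.

(d) sqrt(|C|)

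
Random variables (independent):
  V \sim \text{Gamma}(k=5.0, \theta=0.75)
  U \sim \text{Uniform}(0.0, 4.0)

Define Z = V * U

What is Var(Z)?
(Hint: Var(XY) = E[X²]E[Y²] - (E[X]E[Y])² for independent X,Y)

Var(XY) = E[X²]E[Y²] - (E[X]E[Y])²
E[V] = 3.75, Var(V) = 2.8125
E[U] = 2, Var(U) = 1.3333333
E[V²] = 2.8125 + 3.75² = 16.875
E[U²] = 1.3333333 + 2² = 5.3333333
Var(Z) = 16.875*5.3333333 - (3.75*2)²
= 90 - 56.25 = 33.75

33.75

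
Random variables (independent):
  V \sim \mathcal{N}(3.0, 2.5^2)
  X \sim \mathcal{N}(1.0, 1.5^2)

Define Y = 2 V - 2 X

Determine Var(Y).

For independent RVs: Var(aX + bY) = a²Var(X) + b²Var(Y)
Var(V) = 6.25
Var(X) = 2.25
Var(Y) = 2²*6.25 + (-2)²*2.25
= 4*6.25 + 4*2.25 = 34

34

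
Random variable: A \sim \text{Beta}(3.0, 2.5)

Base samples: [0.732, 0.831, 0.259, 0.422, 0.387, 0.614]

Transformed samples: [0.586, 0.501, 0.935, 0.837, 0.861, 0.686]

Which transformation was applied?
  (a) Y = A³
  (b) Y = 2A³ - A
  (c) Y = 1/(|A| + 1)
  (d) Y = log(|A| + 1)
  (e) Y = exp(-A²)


Checking option (e) Y = exp(-A²):
  A = 0.732 -> Y = 0.586 ✓
  A = 0.831 -> Y = 0.501 ✓
  A = 0.259 -> Y = 0.935 ✓
All samples match this transformation.

(e) exp(-A²)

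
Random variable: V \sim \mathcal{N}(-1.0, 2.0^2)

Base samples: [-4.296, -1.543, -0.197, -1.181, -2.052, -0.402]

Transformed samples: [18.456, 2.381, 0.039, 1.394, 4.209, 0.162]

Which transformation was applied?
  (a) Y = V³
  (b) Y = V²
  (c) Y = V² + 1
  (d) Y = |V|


Checking option (b) Y = V²:
  V = -4.296 -> Y = 18.456 ✓
  V = -1.543 -> Y = 2.381 ✓
  V = -0.197 -> Y = 0.039 ✓
All samples match this transformation.

(b) V²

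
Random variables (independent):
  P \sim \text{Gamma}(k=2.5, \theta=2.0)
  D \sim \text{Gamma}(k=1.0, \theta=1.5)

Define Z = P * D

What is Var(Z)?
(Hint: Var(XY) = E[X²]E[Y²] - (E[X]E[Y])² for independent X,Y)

Var(XY) = E[X²]E[Y²] - (E[X]E[Y])²
E[P] = 5, Var(P) = 10
E[D] = 1.5, Var(D) = 2.25
E[P²] = 10 + 5² = 35
E[D²] = 2.25 + 1.5² = 4.5
Var(Z) = 35*4.5 - (5*1.5)²
= 157.5 - 56.25 = 101.25

101.25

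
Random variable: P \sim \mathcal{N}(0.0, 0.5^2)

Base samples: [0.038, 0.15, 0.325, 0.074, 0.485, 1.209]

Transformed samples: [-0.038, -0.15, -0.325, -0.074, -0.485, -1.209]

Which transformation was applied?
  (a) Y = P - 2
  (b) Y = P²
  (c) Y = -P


Checking option (c) Y = -P:
  P = 0.038 -> Y = -0.038 ✓
  P = 0.15 -> Y = -0.15 ✓
  P = 0.325 -> Y = -0.325 ✓
All samples match this transformation.

(c) -P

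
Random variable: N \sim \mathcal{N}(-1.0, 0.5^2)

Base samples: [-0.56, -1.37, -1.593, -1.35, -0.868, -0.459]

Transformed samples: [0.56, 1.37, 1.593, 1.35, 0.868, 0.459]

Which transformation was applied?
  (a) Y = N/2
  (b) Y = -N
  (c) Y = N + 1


Checking option (b) Y = -N:
  N = -0.56 -> Y = 0.56 ✓
  N = -1.37 -> Y = 1.37 ✓
  N = -1.593 -> Y = 1.593 ✓
All samples match this transformation.

(b) -N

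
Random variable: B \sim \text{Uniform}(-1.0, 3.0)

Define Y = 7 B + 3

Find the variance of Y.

For Y = aB + b: Var(Y) = a² * Var(B)
Var(B) = (3 + 1)^2/12 = 1.3333333
Var(Y) = 7² * 1.3333333 = 49 * 1.3333333 = 65.333333

65.333333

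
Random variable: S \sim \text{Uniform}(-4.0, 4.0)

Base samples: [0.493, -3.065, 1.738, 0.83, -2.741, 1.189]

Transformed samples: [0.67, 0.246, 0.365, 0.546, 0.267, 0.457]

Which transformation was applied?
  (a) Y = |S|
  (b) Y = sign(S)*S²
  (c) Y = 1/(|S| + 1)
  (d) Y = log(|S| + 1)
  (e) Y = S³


Checking option (c) Y = 1/(|S| + 1):
  S = 0.493 -> Y = 0.67 ✓
  S = -3.065 -> Y = 0.246 ✓
  S = 1.738 -> Y = 0.365 ✓
All samples match this transformation.

(c) 1/(|S| + 1)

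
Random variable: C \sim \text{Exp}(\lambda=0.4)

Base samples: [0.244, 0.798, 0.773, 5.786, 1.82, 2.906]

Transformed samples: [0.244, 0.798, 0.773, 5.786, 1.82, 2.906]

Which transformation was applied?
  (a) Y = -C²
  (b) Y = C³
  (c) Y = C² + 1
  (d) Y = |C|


Checking option (d) Y = |C|:
  C = 0.244 -> Y = 0.244 ✓
  C = 0.798 -> Y = 0.798 ✓
  C = 0.773 -> Y = 0.773 ✓
All samples match this transformation.

(d) |C|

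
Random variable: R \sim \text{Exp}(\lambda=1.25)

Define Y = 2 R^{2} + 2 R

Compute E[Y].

E[Y] = 2*E[R²] + 2*E[R]
E[R] = 0.8
E[R²] = Var(R) + (E[R])² = 0.64 + 0.64 = 1.28
E[Y] = 2*1.28 + 2*0.8 = 4.16

4.16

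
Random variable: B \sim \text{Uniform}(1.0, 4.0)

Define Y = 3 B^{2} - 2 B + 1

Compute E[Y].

E[Y] = 3*E[B²] - 2*E[B] + 1
E[B] = 2.5
E[B²] = Var(B) + (E[B])² = 0.75 + 6.25 = 7
E[Y] = 3*7 - 2*2.5 + 1 = 17

17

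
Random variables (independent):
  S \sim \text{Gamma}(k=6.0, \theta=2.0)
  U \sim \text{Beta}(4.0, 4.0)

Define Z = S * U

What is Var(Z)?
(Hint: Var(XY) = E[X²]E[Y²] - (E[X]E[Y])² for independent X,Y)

Var(XY) = E[X²]E[Y²] - (E[X]E[Y])²
E[S] = 12, Var(S) = 24
E[U] = 0.5, Var(U) = 0.027777778
E[S²] = 24 + 12² = 168
E[U²] = 0.027777778 + 0.5² = 0.27777778
Var(Z) = 168*0.27777778 - (12*0.5)²
= 46.666667 - 36 = 10.666667

10.666667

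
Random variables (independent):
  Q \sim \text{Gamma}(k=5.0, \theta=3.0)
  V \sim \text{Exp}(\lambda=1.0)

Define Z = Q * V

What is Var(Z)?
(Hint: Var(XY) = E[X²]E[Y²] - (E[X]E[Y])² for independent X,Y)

Var(XY) = E[X²]E[Y²] - (E[X]E[Y])²
E[Q] = 15, Var(Q) = 45
E[V] = 1, Var(V) = 1
E[Q²] = 45 + 15² = 270
E[V²] = 1 + 1² = 2
Var(Z) = 270*2 - (15*1)²
= 540 - 225 = 315

315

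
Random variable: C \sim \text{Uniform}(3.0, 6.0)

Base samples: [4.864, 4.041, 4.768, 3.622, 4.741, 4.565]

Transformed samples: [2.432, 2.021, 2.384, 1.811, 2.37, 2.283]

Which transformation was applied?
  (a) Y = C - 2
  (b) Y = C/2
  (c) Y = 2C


Checking option (b) Y = C/2:
  C = 4.864 -> Y = 2.432 ✓
  C = 4.041 -> Y = 2.021 ✓
  C = 4.768 -> Y = 2.384 ✓
All samples match this transformation.

(b) C/2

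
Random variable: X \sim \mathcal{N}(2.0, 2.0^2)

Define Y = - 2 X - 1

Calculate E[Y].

For Y = -2X - 1:
E[Y] = -2 * E[X] - 1
E[X] = 2.0 = 2
E[Y] = -2 * 2 - 1 = -5

-5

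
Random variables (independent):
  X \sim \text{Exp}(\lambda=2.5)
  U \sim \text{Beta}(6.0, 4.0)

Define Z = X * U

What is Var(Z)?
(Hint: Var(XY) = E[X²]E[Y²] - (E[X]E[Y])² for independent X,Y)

Var(XY) = E[X²]E[Y²] - (E[X]E[Y])²
E[X] = 0.4, Var(X) = 0.16
E[U] = 0.6, Var(U) = 0.021818182
E[X²] = 0.16 + 0.4² = 0.32
E[U²] = 0.021818182 + 0.6² = 0.38181818
Var(Z) = 0.32*0.38181818 - (0.4*0.6)²
= 0.12218182 - 0.0576 = 0.064581818

0.064581818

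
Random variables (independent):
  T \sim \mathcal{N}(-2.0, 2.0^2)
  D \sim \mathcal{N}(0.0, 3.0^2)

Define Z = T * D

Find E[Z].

For independent RVs: E[XY] = E[X]*E[Y]
E[T] = -2
E[D] = 0
E[Z] = -2 * 0 = 0

0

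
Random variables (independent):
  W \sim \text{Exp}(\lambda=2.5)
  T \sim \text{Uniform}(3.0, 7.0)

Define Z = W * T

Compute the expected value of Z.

For independent RVs: E[XY] = E[X]*E[Y]
E[W] = 0.4
E[T] = 5
E[Z] = 0.4 * 5 = 2

2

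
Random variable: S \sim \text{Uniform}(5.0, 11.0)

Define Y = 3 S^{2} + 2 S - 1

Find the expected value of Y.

E[Y] = 3*E[S²] + 2*E[S] - 1
E[S] = 8
E[S²] = Var(S) + (E[S])² = 3 + 64 = 67
E[Y] = 3*67 + 2*8 - 1 = 216

216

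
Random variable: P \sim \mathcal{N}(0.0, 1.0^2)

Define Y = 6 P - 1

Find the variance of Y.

For Y = aP + b: Var(Y) = a² * Var(P)
Var(P) = 1.0^2 = 1
Var(Y) = 6² * 1 = 36 * 1 = 36

36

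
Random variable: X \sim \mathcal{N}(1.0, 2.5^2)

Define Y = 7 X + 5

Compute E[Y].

For Y = 7X + 5:
E[Y] = 7 * E[X] + 5
E[X] = 1.0 = 1
E[Y] = 7 * 1 + 5 = 12

12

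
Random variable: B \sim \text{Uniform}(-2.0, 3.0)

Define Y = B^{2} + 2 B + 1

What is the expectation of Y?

E[Y] = 1*E[B²] + 2*E[B] + 1
E[B] = 0.5
E[B²] = Var(B) + (E[B])² = 2.0833333 + 0.25 = 2.3333333
E[Y] = 1*2.3333333 + 2*0.5 + 1 = 4.3333333

4.3333333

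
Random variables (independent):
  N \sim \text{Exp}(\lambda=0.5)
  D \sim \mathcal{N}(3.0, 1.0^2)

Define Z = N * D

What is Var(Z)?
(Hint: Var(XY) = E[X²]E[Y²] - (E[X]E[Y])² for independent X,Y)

Var(XY) = E[X²]E[Y²] - (E[X]E[Y])²
E[N] = 2, Var(N) = 4
E[D] = 3, Var(D) = 1
E[N²] = 4 + 2² = 8
E[D²] = 1 + 3² = 10
Var(Z) = 8*10 - (2*3)²
= 80 - 36 = 44

44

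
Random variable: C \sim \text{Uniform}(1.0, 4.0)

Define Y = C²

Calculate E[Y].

E[C²] = Var(C) + (E[C])² = 0.75 + 6.25 = 7

7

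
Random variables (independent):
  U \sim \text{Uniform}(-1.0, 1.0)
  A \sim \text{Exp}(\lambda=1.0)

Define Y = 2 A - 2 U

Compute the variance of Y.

For independent RVs: Var(aX + bY) = a²Var(X) + b²Var(Y)
Var(U) = 0.33333333
Var(A) = 1
Var(Y) = (-2)²*0.33333333 + 2²*1
= 4*0.33333333 + 4*1 = 5.3333333

5.3333333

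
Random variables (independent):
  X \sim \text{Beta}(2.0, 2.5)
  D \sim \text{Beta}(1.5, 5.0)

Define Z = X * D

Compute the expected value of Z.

For independent RVs: E[XY] = E[X]*E[Y]
E[X] = 0.44444444
E[D] = 0.23076923
E[Z] = 0.44444444 * 0.23076923 = 0.1025641

0.1025641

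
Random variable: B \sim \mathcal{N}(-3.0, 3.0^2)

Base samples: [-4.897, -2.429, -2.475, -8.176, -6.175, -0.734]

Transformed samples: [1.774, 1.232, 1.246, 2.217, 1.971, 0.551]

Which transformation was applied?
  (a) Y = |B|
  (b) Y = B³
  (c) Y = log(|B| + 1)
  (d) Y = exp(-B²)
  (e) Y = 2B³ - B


Checking option (c) Y = log(|B| + 1):
  B = -4.897 -> Y = 1.774 ✓
  B = -2.429 -> Y = 1.232 ✓
  B = -2.475 -> Y = 1.246 ✓
All samples match this transformation.

(c) log(|B| + 1)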